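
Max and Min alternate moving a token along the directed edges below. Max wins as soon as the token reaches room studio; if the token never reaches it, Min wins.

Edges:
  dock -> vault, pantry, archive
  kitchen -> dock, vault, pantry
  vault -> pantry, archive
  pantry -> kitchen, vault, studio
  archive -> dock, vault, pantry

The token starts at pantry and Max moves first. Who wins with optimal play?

Max

Track states (vertex, player-to-move).
A0 = {(studio,Max), (studio,Min)}
A1: add {(pantry,Max)}.
(pantry,Max) ∈ A1 ⇒ Max forces the target.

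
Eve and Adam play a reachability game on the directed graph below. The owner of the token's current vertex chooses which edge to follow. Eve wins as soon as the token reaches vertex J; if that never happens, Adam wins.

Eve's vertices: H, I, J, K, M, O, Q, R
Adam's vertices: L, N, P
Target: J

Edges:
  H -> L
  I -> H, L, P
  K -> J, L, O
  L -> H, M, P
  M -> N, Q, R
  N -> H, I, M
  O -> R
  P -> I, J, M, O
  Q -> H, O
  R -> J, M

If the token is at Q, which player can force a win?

Eve

A0 = {J}
A1: add {K, R} — K (Eve) has K→J; R (Eve) has R→J.
A2: add {M, O} — M (Eve) has M→R; O (Eve) has O→R.
A3: add {Q} — Q (Eve) has Q→O.
A4 = A3; e.g. H (Eve) has no edge into A3. Fixed point.
Q ∈ A3, so Eve can force the target.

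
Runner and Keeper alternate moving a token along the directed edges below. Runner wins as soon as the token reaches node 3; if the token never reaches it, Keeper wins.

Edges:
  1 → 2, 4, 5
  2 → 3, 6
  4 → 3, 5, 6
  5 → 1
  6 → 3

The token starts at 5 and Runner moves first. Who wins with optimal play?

Keeper

Track states (vertex, player-to-move).
A0 = {(3,Runner), (3,Keeper)}
A1: add {(2,Runner), (4,Runner), (6,Runner), (6,Keeper)}.
A2: add {(2,Keeper)}.
A3: add {(1,Runner)}.
A4: add {(5,Keeper)}.
A5 = A4; e.g. (1,Keeper) stays out. (5,Runner) never enters ⇒ Keeper avoids the target.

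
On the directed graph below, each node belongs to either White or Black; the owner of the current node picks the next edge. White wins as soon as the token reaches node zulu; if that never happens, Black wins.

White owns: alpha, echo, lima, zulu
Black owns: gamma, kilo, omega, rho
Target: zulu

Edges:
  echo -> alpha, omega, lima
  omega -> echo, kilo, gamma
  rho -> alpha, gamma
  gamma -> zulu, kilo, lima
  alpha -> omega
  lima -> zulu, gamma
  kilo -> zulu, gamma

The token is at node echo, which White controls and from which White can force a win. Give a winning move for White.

A0 = {zulu}
A1: add {lima} — lima (White) has lima→zulu.
A2: add {echo} — echo (White) has echo→lima.
A3 = A2; e.g. alpha (White) has no edge into A2. Fixed point.
From echo, successor lima is in the attractor (rank 1); the other successors alpha, omega are not.

lima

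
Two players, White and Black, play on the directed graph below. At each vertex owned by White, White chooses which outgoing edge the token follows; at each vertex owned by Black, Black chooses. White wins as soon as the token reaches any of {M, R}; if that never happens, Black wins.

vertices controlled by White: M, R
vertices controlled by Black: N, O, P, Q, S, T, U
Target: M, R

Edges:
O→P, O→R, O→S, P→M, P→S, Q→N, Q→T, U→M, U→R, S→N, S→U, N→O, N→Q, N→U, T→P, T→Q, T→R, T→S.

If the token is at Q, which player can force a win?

Black

A0 = {M, R}
A1: add {U} — U (Black): all of {M, R} already in.
A2 = A1; e.g. N (Black) can still go to O. Fixed point.
Q never enters the attractor, so Black can avoid the target forever.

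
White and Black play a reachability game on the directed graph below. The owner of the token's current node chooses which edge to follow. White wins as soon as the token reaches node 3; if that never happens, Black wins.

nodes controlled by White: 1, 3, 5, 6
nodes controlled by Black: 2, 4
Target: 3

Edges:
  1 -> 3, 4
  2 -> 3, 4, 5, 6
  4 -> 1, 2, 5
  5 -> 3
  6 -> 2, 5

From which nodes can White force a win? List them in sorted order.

A0 = {3}
A1: add {1, 5} — 1 (White) has 1→3; 5 (White) has 5→3.
A2: add {6} — 6 (White) has 6→5.
A3 = A2; e.g. 2 (Black) can still go to 4. Fixed point.
White's winning region = {1, 3, 5, 6}.

1, 3, 5, 6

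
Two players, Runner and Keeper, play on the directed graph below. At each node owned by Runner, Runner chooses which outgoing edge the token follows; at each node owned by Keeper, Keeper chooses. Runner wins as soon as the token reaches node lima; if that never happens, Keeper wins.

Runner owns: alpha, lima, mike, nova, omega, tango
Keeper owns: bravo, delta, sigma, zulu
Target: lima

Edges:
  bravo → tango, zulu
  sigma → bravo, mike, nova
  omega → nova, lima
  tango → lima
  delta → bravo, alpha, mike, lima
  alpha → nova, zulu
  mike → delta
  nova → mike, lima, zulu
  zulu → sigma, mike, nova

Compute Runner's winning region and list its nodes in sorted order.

A0 = {lima}
A1: add {nova, omega, tango} — omega (Runner) has omega→lima; tango (Runner) has tango→lima; nova (Runner) has nova→lima.
A2: add {alpha} — alpha (Runner) has alpha→nova.
A3 = A2; e.g. bravo (Keeper) can still go to zulu. Fixed point.
Runner's winning region = {alpha, lima, nova, omega, tango}.

alpha, lima, nova, omega, tango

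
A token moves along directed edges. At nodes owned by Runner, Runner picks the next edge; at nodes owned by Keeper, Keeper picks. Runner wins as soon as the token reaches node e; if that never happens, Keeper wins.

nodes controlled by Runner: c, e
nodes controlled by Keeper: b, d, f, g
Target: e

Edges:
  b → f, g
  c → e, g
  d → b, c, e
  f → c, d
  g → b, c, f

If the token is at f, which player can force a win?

Keeper

A0 = {e}
A1: add {c} — c (Runner) has c→e.
A2 = A1; e.g. b (Keeper) can still go to f. Fixed point.
f never enters the attractor, so Keeper can avoid the target forever.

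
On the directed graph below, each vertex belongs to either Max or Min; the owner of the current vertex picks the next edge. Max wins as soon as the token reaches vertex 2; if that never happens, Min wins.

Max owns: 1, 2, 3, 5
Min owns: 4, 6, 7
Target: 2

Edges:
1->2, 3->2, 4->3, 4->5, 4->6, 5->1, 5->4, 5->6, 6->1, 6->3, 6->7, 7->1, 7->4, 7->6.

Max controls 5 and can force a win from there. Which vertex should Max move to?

1

A0 = {2}
A1: add {1, 3} — 1 (Max) has 1→2; 3 (Max) has 3→2.
A2: add {5} — 5 (Max) has 5→1.
A3 = A2; e.g. 4 (Min) can still go to 6. Fixed point.
From 5, successor 1 is in the attractor (rank 1); the other successors 4, 6 are not.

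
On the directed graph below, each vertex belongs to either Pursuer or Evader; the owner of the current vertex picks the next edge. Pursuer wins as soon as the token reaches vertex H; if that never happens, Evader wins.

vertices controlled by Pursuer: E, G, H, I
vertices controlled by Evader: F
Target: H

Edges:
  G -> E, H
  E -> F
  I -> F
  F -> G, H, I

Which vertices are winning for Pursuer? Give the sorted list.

G, H

A0 = {H}
A1: add {G} — G (Pursuer) has G→H.
A2 = A1; e.g. E (Pursuer) has no edge into A1. Fixed point.
Pursuer's winning region = {G, H}.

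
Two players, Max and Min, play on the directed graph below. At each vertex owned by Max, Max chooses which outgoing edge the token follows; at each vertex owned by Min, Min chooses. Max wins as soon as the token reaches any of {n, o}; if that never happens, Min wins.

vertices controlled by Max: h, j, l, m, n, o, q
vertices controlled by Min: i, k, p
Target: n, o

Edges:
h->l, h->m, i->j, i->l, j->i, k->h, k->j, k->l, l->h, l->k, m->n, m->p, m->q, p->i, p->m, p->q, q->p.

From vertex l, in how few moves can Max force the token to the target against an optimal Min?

3

A0 = {n, o}
A1: add {m} — m (Max) has m→n.
A2: add {h} — h (Max) has h→m.
A3: add {l} — l (Max) has l→h.
A4 = A3; e.g. i (Min) can still go to j. Fixed point.
l enters the attractor at level 3, so Max can force the target in 3 moves from there.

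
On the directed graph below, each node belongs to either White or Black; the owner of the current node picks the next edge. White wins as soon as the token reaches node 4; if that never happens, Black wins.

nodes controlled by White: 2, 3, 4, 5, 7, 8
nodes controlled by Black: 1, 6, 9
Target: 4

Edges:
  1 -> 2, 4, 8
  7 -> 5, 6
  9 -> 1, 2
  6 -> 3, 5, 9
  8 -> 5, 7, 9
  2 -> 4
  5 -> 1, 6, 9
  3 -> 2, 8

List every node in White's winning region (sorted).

2, 3, 4

A0 = {4}
A1: add {2} — 2 (White) has 2→4.
A2: add {3} — 3 (White) has 3→2.
A3 = A2; e.g. 1 (Black) can still go to 8. Fixed point.
White's winning region = {2, 3, 4}.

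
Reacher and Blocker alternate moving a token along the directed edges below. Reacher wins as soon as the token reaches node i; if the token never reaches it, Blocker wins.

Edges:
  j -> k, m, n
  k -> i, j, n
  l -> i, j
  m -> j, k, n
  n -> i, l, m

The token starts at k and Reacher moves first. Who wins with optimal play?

Reacher

Track states (vertex, player-to-move).
A0 = {(i,Reacher), (i,Blocker)}
A1: add {(k,Reacher), (l,Reacher), (n,Reacher)}.
(k,Reacher) ∈ A1 ⇒ Reacher forces the target.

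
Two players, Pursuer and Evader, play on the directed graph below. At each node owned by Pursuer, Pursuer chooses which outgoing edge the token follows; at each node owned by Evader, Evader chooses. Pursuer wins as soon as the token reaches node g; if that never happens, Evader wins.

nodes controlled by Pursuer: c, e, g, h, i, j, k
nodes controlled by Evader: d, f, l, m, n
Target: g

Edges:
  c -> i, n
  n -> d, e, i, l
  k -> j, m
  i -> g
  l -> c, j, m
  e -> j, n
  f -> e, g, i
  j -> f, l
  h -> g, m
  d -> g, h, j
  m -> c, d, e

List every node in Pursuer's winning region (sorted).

A0 = {g}
A1: add {h, i} — h (Pursuer) has h→g; i (Pursuer) has i→g.
A2: add {c} — c (Pursuer) has c→i.
A3 = A2; e.g. d (Evader) can still go to j. Fixed point.
Pursuer's winning region = {c, g, h, i}.

c, g, h, i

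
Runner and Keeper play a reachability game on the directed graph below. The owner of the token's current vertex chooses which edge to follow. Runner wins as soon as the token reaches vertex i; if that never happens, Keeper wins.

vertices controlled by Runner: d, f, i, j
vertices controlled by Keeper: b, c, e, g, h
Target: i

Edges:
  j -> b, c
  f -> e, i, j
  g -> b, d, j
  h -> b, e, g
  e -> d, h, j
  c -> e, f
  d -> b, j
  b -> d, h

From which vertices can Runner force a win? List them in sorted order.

A0 = {i}
A1: add {f} — f (Runner) has f→i.
A2 = A1; e.g. b (Keeper) can still go to d. Fixed point.
Runner's winning region = {f, i}.

f, i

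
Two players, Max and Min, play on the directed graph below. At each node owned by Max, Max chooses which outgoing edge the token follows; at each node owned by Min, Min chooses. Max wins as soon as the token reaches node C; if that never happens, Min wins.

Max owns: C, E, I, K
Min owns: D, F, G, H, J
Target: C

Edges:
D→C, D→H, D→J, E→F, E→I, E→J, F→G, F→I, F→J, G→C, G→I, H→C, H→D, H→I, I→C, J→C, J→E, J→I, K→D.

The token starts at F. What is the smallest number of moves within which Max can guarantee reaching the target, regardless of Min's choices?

4

A0 = {C}
A1: add {I} — I (Max) has I→C.
A2: add {E, G} — E (Max) has E→I; G (Min): all of {C, I} already in.
A3: add {J} — J (Min): all of {C, E, I} already in.
A4: add {F} — F (Min): all of {G, I, J} already in.
A5 = A4; e.g. D (Min) can still go to H. Fixed point.
F enters the attractor at level 4, so Max can force the target in 4 moves from there.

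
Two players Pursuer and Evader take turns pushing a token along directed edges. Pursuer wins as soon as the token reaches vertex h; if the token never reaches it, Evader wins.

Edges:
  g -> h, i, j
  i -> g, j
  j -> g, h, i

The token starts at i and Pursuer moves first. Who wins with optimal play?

Evader

Track states (vertex, player-to-move).
A0 = {(h,Pursuer), (h,Evader)}
A1: add {(g,Pursuer), (j,Pursuer)}.
A2: add {(i,Evader)}.
A3 = A2; e.g. (g,Evader) stays out. (i,Pursuer) never enters ⇒ Evader avoids the target.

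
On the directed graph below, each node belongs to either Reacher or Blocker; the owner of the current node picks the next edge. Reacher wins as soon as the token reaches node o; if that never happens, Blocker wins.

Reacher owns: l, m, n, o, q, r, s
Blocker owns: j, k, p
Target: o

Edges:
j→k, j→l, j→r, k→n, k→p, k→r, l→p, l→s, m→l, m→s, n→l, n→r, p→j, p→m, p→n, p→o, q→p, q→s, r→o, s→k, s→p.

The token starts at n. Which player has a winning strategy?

Reacher

A0 = {o}
A1: add {r} — r (Reacher) has r→o.
A2: add {n} — n (Reacher) has n→r.
A3 = A2; e.g. j (Blocker) can still go to k. Fixed point.
n ∈ A2, so Reacher can force the target.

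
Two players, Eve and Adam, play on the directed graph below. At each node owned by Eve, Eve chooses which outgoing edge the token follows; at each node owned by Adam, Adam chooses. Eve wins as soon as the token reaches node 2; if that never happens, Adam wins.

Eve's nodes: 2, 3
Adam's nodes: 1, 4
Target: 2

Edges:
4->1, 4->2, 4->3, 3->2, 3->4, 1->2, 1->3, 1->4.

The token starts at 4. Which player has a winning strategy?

Adam

A0 = {2}
A1: add {3} — 3 (Eve) has 3→2.
A2 = A1; e.g. 1 (Adam) can still go to 4. Fixed point.
4 never enters the attractor, so Adam can avoid the target forever.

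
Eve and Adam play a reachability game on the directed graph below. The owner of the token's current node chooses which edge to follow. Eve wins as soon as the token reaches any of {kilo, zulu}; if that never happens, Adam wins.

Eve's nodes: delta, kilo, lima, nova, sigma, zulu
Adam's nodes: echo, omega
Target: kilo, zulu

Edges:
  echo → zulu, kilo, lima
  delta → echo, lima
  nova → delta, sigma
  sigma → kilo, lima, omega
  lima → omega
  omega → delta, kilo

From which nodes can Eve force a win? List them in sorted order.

kilo, nova, sigma, zulu

A0 = {kilo, zulu}
A1: add {sigma} — sigma (Eve) has sigma→kilo.
A2: add {nova} — nova (Eve) has nova→sigma.
A3 = A2; e.g. echo (Adam) can still go to lima. Fixed point.
Eve's winning region = {kilo, nova, sigma, zulu}.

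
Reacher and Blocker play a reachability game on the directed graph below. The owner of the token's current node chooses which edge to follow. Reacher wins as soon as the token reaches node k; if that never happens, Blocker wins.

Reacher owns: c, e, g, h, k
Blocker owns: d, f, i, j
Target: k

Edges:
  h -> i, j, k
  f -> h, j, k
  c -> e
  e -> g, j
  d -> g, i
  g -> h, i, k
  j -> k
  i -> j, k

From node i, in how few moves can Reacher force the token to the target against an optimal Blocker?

2

A0 = {k}
A1: add {g, h, j} — g (Reacher) has g→k; h (Reacher) has h→k; j (Blocker): all of {k} already in.
A2: add {e, f, i} — e (Reacher) has e→g; f (Blocker): all of {h, j, k} already in; i (Blocker): all of {j, k} already in.
i enters the attractor at level 2, so Reacher can force the target in 2 moves from there.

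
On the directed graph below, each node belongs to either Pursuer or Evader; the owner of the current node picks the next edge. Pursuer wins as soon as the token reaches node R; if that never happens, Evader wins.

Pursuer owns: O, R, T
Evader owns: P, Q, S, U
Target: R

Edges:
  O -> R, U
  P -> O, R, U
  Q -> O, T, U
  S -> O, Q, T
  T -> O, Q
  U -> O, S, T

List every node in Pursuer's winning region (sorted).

O, R, T

A0 = {R}
A1: add {O} — O (Pursuer) has O→R.
A2: add {T} — T (Pursuer) has T→O.
A3 = A2; e.g. P (Evader) can still go to U. Fixed point.
Pursuer's winning region = {O, R, T}.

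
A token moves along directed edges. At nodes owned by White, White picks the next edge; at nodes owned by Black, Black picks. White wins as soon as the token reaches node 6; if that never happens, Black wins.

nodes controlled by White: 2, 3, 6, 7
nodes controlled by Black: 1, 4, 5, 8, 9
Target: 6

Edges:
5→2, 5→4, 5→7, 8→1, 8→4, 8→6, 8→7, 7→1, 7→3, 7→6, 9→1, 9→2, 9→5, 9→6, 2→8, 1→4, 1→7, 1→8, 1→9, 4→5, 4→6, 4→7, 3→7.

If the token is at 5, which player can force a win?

Black

A0 = {6}
A1: add {7} — 7 (White) has 7→6.
A2: add {3} — 3 (White) has 3→7.
A3 = A2; e.g. 1 (Black) can still go to 4. Fixed point.
5 never enters the attractor, so Black can avoid the target forever.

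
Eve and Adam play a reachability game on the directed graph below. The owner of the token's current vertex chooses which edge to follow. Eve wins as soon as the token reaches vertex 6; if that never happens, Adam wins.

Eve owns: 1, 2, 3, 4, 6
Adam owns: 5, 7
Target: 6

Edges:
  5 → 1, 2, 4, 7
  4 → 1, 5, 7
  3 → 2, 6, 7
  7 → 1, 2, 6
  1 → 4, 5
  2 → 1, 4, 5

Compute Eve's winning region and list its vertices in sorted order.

3, 6

A0 = {6}
A1: add {3} — 3 (Eve) has 3→6.
A2 = A1; e.g. 1 (Eve) has no edge into A1. Fixed point.
Eve's winning region = {3, 6}.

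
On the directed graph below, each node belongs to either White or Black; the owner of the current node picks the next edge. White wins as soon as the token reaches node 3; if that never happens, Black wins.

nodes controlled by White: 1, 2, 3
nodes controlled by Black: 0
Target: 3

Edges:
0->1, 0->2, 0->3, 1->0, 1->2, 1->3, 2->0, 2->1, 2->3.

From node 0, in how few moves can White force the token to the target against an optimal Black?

A0 = {3}
A1: add {1, 2} — 1 (White) has 1→3; 2 (White) has 2→3.
A2: add {0} — 0 (Black): all of {1, 2, 3} already in.
A2 = all vertices. Fixed point.
0 enters the attractor at level 2, so White can force the target in 2 moves from there.

2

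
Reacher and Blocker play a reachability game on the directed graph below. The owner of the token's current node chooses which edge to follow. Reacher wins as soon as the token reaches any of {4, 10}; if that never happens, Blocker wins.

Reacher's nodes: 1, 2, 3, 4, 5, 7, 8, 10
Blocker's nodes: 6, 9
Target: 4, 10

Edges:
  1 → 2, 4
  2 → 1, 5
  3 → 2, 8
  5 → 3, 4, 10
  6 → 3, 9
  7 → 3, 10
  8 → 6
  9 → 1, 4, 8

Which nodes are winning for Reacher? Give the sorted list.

1, 2, 3, 4, 5, 7, 10

A0 = {4, 10}
A1: add {1, 5, 7} — 1 (Reacher) has 1→4; 5 (Reacher) has 5→4; 7 (Reacher) has 7→10.
A2: add {2} — 2 (Reacher) has 2→1.
A3: add {3} — 3 (Reacher) has 3→2.
A4 = A3; e.g. 6 (Blocker) can still go to 9. Fixed point.
Reacher's winning region = {1, 2, 3, 4, 5, 7, 10}.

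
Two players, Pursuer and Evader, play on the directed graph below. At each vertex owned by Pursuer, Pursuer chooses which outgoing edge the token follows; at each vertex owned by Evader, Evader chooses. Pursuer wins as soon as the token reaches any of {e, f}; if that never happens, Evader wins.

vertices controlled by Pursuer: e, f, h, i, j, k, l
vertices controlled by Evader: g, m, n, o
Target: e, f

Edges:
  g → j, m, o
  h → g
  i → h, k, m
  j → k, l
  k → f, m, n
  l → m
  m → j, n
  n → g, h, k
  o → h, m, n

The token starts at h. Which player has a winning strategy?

Evader

A0 = {e, f}
A1: add {k} — k (Pursuer) has k→f.
A2: add {i, j} — i (Pursuer) has i→k; j (Pursuer) has j→k.
A3 = A2; e.g. g (Evader) can still go to m. Fixed point.
h never enters the attractor, so Evader can avoid the target forever.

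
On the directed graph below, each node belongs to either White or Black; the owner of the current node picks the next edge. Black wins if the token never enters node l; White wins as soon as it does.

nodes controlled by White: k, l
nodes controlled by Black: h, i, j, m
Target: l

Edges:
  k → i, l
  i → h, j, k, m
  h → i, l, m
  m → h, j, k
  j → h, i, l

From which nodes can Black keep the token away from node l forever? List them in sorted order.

A0 = {l}
A1: add {k} — k (White) has k→l.
A2 = A1; e.g. h (Black) can still go to i. Fixed point.
White's attractor = {k, l}; Black avoids the target exactly from the complement.

h, i, j, m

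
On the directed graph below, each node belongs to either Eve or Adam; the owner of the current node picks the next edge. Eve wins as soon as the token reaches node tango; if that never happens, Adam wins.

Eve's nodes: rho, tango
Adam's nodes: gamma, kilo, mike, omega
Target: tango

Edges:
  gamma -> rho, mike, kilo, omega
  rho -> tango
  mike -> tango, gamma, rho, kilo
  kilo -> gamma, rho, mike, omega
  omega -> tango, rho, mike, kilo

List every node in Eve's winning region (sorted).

rho, tango

A0 = {tango}
A1: add {rho} — rho (Eve) has rho→tango.
A2 = A1; e.g. gamma (Adam) can still go to mike. Fixed point.
Eve's winning region = {rho, tango}.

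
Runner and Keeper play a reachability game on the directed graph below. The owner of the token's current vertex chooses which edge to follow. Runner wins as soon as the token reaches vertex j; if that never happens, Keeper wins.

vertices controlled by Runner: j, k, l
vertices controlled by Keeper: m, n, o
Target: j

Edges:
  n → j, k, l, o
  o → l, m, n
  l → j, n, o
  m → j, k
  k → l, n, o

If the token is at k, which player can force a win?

Runner

A0 = {j}
A1: add {l} — l (Runner) has l→j.
A2: add {k} — k (Runner) has k→l.
k ∈ A2, so Runner can force the target.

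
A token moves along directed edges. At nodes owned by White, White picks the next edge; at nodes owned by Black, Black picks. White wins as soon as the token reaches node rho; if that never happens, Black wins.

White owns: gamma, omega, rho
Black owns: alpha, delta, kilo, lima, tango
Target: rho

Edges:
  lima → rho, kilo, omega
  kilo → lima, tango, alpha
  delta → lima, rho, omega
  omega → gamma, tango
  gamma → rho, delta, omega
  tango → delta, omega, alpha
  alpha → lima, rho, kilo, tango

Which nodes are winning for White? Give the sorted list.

A0 = {rho}
A1: add {gamma} — gamma (White) has gamma→rho.
A2: add {omega} — omega (White) has omega→gamma.
A3 = A2; e.g. lima (Black) can still go to kilo. Fixed point.
White's winning region = {gamma, omega, rho}.

gamma, omega, rho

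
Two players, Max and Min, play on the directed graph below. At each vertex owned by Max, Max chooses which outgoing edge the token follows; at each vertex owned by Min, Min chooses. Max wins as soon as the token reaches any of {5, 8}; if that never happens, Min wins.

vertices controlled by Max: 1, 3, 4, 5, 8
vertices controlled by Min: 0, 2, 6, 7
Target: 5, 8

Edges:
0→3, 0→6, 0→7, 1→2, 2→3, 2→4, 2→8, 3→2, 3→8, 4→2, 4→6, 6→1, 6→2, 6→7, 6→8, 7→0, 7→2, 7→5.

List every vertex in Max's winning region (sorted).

3, 5, 8

A0 = {5, 8}
A1: add {3} — 3 (Max) has 3→8.
A2 = A1; e.g. 0 (Min) can still go to 6. Fixed point.
Max's winning region = {3, 5, 8}.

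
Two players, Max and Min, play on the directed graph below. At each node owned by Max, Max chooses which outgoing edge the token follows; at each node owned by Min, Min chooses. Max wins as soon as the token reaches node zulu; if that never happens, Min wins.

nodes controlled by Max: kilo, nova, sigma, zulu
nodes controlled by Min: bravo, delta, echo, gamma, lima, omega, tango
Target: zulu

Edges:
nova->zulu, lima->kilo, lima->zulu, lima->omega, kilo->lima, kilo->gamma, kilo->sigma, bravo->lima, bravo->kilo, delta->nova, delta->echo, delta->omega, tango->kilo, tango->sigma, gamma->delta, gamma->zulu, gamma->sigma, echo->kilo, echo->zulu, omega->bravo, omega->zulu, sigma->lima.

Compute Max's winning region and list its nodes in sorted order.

nova, zulu

A0 = {zulu}
A1: add {nova} — nova (Max) has nova→zulu.
A2 = A1; e.g. lima (Min) can still go to kilo. Fixed point.
Max's winning region = {nova, zulu}.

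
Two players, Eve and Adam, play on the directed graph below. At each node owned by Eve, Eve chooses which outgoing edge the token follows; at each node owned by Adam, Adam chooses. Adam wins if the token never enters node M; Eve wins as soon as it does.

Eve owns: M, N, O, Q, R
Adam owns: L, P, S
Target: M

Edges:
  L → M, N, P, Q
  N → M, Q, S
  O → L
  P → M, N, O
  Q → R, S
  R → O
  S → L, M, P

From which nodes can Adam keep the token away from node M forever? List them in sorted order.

L, O, P, Q, R, S

A0 = {M}
A1: add {N} — N (Eve) has N→M.
A2 = A1; e.g. L (Adam) can still go to P. Fixed point.
Eve's attractor = {M, N}; Adam avoids the target exactly from the complement.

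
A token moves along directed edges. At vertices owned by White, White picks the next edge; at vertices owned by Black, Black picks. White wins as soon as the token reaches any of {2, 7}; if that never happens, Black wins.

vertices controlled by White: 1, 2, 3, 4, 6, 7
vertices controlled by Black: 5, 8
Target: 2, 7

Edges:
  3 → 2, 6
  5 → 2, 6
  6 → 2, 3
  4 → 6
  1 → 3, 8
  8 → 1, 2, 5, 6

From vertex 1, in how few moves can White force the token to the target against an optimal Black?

A0 = {2, 7}
A1: add {3, 6} — 3 (White) has 3→2; 6 (White) has 6→2.
A2: add {1, 4, 5} — 1 (White) has 1→3; 4 (White) has 4→6; 5 (Black): all of {2, 6} already in.
1 enters the attractor at level 2, so White can force the target in 2 moves from there.

2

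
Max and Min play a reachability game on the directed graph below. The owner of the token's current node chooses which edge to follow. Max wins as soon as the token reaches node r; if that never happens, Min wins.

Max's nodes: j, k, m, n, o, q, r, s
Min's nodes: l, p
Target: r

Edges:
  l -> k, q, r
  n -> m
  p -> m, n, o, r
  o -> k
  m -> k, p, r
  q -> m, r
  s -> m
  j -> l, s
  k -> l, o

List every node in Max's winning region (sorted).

j, m, n, q, r, s

A0 = {r}
A1: add {m, q} — m (Max) has m→r; q (Max) has q→r.
A2: add {n, s} — n (Max) has n→m; s (Max) has s→m.
A3: add {j} — j (Max) has j→s.
A4 = A3; e.g. k (Max) has no edge into A3. Fixed point.
Max's winning region = {j, m, n, q, r, s}.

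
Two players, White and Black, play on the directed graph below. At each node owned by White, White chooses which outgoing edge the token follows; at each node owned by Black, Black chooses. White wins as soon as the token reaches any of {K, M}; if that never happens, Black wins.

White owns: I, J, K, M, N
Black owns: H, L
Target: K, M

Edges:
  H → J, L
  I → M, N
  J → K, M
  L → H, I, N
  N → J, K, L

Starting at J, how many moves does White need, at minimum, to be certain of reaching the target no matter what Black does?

A0 = {K, M}
A1: add {I, J, N} — I (White) has I→M; J (White) has J→K; N (White) has N→K.
A2 = A1; e.g. H (Black) can still go to L. Fixed point.
J enters the attractor at level 1, so White can force the target in 1 move from there.

1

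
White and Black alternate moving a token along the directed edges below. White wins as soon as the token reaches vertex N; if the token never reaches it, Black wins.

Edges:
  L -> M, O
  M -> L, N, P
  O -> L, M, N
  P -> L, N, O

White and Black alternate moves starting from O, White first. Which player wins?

White

Track states (vertex, player-to-move).
A0 = {(N,White), (N,Black)}
A1: add {(M,White), (O,White), (P,White)}.
(O,White) ∈ A1 ⇒ White forces the target.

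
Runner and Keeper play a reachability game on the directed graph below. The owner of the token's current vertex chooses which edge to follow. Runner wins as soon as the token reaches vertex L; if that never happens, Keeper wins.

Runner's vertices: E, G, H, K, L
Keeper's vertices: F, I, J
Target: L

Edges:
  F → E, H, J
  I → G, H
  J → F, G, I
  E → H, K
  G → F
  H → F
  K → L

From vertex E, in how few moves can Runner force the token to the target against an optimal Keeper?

2

A0 = {L}
A1: add {K} — K (Runner) has K→L.
A2: add {E} — E (Runner) has E→K.
A3 = A2; e.g. F (Keeper) can still go to H. Fixed point.
E enters the attractor at level 2, so Runner can force the target in 2 moves from there.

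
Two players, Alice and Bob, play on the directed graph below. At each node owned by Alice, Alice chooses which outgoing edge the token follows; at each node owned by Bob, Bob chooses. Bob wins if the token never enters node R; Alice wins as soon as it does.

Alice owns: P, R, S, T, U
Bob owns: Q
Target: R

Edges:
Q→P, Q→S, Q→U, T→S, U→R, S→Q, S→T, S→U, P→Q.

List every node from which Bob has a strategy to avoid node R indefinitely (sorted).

A0 = {R}
A1: add {U} — U (Alice) has U→R.
A2: add {S} — S (Alice) has S→U.
A3: add {T} — T (Alice) has T→S.
A4 = A3; e.g. P (Alice) has no edge into A3. Fixed point.
Alice's attractor = {R, S, T, U}; Bob avoids the target exactly from the complement.

P, Q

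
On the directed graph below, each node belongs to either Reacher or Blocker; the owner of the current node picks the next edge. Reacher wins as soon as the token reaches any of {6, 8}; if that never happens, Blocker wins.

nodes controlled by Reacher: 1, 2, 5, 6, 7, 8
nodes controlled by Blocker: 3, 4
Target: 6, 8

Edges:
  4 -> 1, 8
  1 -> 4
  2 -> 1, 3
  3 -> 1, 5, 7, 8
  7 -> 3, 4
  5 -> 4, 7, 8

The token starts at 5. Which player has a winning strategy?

A0 = {6, 8}
A1: add {5} — 5 (Reacher) has 5→8.
A2 = A1; e.g. 1 (Reacher) has no edge into A1. Fixed point.
5 ∈ A1, so Reacher can force the target.

Reacher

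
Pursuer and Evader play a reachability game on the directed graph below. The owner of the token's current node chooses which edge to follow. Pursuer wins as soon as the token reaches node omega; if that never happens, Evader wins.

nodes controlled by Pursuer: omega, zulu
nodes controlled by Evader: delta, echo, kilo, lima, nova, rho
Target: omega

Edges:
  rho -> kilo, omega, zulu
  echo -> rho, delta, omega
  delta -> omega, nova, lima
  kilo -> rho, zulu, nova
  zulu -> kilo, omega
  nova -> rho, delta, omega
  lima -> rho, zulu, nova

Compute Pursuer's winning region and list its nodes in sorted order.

A0 = {omega}
A1: add {zulu} — zulu (Pursuer) has zulu→omega.
A2 = A1; e.g. rho (Evader) can still go to kilo. Fixed point.
Pursuer's winning region = {omega, zulu}.

omega, zulu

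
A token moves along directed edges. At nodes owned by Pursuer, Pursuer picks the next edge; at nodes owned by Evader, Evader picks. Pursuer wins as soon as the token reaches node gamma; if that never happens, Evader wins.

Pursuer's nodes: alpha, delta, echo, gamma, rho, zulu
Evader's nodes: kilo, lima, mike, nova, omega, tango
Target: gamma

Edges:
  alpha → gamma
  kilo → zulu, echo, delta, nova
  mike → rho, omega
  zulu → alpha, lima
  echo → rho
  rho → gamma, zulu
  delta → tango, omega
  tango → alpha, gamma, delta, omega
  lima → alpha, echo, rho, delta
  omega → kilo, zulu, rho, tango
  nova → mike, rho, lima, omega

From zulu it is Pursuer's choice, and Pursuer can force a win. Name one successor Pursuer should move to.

A0 = {gamma}
A1: add {alpha, rho} — alpha (Pursuer) has alpha→gamma; rho (Pursuer) has rho→gamma.
A2: add {echo, zulu} — zulu (Pursuer) has zulu→alpha; echo (Pursuer) has echo→rho.
A3 = A2; e.g. kilo (Evader) can still go to delta. Fixed point.
From zulu, successor alpha is in the attractor (rank 1); the other successor lima is not.

alpha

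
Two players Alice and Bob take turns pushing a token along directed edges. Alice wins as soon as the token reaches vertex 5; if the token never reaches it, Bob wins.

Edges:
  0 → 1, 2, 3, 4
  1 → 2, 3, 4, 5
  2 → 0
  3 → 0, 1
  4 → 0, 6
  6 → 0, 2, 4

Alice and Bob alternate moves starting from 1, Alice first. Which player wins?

Alice

Track states (vertex, player-to-move).
A0 = {(5,Alice), (5,Bob)}
A1: add {(1,Alice)}.
(1,Alice) ∈ A1 ⇒ Alice forces the target.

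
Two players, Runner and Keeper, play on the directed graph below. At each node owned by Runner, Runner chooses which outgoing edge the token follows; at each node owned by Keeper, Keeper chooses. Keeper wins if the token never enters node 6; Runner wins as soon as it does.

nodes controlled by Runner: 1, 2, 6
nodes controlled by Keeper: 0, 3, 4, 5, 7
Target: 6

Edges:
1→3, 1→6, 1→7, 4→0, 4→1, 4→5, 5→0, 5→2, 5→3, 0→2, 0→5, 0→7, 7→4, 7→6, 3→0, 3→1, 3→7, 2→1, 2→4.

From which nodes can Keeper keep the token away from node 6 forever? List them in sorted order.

A0 = {6}
A1: add {1} — 1 (Runner) has 1→6.
A2: add {2} — 2 (Runner) has 2→1.
A3 = A2; e.g. 0 (Keeper) can still go to 5. Fixed point.
Runner's attractor = {1, 2, 6}; Keeper avoids the target exactly from the complement.

0, 3, 4, 5, 7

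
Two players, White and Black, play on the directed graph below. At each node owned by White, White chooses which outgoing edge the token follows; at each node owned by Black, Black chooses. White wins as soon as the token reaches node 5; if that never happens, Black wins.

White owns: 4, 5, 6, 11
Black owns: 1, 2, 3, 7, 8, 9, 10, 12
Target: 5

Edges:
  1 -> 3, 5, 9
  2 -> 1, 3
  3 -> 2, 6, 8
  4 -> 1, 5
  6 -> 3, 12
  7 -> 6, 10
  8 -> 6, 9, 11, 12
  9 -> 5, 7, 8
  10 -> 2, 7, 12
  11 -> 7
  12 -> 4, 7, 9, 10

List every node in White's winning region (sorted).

A0 = {5}
A1: add {4} — 4 (White) has 4→5.
A2 = A1; e.g. 1 (Black) can still go to 3. Fixed point.
White's winning region = {4, 5}.

4, 5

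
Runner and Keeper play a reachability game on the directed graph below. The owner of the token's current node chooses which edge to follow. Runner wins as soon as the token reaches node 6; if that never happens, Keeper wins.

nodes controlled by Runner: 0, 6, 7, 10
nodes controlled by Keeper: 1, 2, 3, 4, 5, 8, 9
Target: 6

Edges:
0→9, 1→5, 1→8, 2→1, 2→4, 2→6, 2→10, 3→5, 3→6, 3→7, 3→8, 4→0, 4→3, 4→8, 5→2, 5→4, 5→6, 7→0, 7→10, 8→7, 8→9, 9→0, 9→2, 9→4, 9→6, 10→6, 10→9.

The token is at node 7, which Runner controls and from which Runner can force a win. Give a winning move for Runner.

10

A0 = {6}
A1: add {10} — 10 (Runner) has 10→6.
A2: add {7} — 7 (Runner) has 7→10.
A3 = A2; e.g. 0 (Runner) has no edge into A2. Fixed point.
From 7, successor 10 is in the attractor (rank 1); the other successor 0 is not.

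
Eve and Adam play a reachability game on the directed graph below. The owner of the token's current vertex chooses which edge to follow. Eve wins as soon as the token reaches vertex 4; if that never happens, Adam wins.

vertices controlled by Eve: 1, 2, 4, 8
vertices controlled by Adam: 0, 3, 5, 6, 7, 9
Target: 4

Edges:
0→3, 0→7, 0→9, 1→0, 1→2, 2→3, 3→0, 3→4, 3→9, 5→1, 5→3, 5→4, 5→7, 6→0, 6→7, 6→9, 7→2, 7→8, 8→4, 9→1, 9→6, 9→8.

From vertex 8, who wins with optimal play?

Eve

A0 = {4}
A1: add {8} — 8 (Eve) has 8→4.
A2 = A1; e.g. 0 (Adam) can still go to 3. Fixed point.
8 ∈ A1, so Eve can force the target.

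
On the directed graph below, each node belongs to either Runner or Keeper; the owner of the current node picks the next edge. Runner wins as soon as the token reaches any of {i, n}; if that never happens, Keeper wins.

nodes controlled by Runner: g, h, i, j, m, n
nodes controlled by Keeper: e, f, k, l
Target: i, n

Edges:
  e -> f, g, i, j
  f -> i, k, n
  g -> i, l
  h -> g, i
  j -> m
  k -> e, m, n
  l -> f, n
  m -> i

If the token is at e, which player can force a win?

A0 = {i, n}
A1: add {g, h, m} — g (Runner) has g→i; h (Runner) has h→i; m (Runner) has m→i.
A2: add {j} — j (Runner) has j→m.
A3 = A2; e.g. e (Keeper) can still go to f. Fixed point.
e never enters the attractor, so Keeper can avoid the target forever.

Keeper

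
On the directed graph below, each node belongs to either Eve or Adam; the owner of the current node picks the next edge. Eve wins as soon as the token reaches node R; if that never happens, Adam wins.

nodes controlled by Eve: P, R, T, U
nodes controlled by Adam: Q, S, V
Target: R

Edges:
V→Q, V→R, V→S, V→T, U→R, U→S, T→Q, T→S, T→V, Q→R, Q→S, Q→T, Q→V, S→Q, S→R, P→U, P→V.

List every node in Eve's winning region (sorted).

P, R, U

A0 = {R}
A1: add {U} — U (Eve) has U→R.
A2: add {P} — P (Eve) has P→U.
A3 = A2; e.g. Q (Adam) can still go to S. Fixed point.
Eve's winning region = {P, R, U}.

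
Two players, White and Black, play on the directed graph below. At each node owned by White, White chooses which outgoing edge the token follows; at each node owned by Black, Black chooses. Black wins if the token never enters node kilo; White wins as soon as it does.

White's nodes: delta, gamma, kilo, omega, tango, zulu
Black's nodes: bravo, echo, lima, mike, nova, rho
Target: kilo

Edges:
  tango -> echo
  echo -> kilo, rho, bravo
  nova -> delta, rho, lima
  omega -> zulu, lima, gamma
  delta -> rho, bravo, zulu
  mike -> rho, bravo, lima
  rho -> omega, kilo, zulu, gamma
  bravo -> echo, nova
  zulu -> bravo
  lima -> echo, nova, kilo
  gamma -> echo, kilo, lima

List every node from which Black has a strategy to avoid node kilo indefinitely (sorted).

A0 = {kilo}
A1: add {gamma} — gamma (White) has gamma→kilo.
A2: add {omega} — omega (White) has omega→gamma.
A3 = A2; e.g. tango (White) has no edge into A2. Fixed point.
White's attractor = {gamma, kilo, omega}; Black avoids the target exactly from the complement.

bravo, delta, echo, lima, mike, nova, rho, tango, zulu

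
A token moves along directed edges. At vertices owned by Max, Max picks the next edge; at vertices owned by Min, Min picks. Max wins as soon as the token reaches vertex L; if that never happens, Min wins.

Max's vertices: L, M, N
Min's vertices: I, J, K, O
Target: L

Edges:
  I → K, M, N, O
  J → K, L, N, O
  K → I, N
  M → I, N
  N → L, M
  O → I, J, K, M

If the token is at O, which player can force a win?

Min

A0 = {L}
A1: add {N} — N (Max) has N→L.
A2: add {M} — M (Max) has M→N.
A3 = A2; e.g. I (Min) can still go to K. Fixed point.
O never enters the attractor, so Min can avoid the target forever.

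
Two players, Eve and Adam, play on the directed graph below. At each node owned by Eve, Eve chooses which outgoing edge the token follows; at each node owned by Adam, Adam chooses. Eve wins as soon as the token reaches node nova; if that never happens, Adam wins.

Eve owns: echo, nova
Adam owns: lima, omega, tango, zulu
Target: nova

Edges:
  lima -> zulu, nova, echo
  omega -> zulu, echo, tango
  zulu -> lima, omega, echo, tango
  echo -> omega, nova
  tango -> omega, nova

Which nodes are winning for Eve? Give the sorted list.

A0 = {nova}
A1: add {echo} — echo (Eve) has echo→nova.
A2 = A1; e.g. lima (Adam) can still go to zulu. Fixed point.
Eve's winning region = {echo, nova}.

echo, nova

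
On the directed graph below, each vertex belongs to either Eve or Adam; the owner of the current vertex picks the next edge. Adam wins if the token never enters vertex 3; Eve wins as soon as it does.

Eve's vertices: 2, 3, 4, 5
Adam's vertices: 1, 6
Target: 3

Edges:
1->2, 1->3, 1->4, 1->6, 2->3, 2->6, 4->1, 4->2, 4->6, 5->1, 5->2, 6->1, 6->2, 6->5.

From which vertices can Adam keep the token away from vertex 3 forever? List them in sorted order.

1, 6

A0 = {3}
A1: add {2} — 2 (Eve) has 2→3.
A2: add {4, 5} — 4 (Eve) has 4→2; 5 (Eve) has 5→2.
A3 = A2; e.g. 1 (Adam) can still go to 6. Fixed point.
Eve's attractor = {2, 3, 4, 5}; Adam avoids the target exactly from the complement.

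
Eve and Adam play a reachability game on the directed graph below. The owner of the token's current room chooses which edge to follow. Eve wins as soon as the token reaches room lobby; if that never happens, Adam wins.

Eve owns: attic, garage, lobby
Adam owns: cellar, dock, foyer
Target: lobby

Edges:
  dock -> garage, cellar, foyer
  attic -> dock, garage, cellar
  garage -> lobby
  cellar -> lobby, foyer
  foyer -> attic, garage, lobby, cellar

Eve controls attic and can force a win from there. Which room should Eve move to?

garage

A0 = {lobby}
A1: add {garage} — garage (Eve) has garage→lobby.
A2: add {attic} — attic (Eve) has attic→garage.
A3 = A2; e.g. dock (Adam) can still go to cellar. Fixed point.
From attic, successor garage is in the attractor (rank 1); the other successors cellar, dock are not.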